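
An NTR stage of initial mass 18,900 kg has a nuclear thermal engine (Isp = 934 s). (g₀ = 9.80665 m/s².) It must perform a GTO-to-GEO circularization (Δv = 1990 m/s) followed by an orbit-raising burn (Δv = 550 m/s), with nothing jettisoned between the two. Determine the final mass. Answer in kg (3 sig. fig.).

final mass ≈ 14300 kg

v_e = Isp · g₀ = 934 × 9.80665 = 9159.4 m/s.
After the first burn: m = 18900 × exp(−1990/9159.4) = 18900 × 0.80472 = 15,209.2 kg.
After the second burn: m = 15,209.2 × exp(−550/9159.4) = 15,209.2 × 0.94172 = 14,322.8 kg.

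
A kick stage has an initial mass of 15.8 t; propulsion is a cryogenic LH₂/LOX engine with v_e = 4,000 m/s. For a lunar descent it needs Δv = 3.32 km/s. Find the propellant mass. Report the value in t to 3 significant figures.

Rocket equation: m₀/m_f = exp(Δv / v_e) = exp(3320 / 4000.0) = exp(0.8300) = 2.2933.
m_f = 15.8 / 2.2933 = 6.88964 t, so propellant = m₀ − m_f = 15.8 − 6.88964 = 8.91036 t.

propellant mass ≈ 8.91 t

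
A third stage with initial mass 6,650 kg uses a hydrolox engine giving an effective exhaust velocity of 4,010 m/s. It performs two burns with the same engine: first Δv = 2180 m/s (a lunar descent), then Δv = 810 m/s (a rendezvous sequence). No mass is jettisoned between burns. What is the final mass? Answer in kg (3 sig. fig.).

After the first burn: m = 6650 × exp(−2180/4010.0) = 6650 × 0.58063 = 3,861.19 kg.
After the second burn: m = 3,861.19 × exp(−810/4010.0) = 3,861.19 × 0.81710 = 3,154.98 kg.

final mass ≈ 3150 kg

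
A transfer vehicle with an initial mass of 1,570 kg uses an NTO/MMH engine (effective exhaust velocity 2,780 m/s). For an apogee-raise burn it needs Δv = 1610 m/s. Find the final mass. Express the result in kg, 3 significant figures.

final mass ≈ 880 kg

Using Δv = v_e ln(m₀/m_f): m₀/m_f = exp(Δv / v_e) = exp(1610 / 2780.0) = exp(0.5791) = 1.7845.
m_f = m₀ / 1.7845 = 1,570 / 1.7845 = 879.798 kg.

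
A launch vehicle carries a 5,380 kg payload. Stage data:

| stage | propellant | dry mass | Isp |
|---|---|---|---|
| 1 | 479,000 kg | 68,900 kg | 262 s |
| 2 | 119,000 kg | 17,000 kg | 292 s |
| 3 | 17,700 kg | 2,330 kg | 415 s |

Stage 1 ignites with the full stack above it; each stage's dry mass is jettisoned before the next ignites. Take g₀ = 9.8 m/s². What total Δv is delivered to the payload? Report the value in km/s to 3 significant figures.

Ignition mass of stage 1 = 479,000+68,900 + 119,000+17,000 + 17,700+2,330 + 5,380 = 709,310 kg.
Stage 1: m₀ = 709,310 kg, m_f = 709,310 − 479,000 = 230,310 kg; Δv = 262×9.8×ln(3.08) = 2567.6×1.1249 ≈ 2888 m/s.
Stage 2: m₀ = 161,410 kg, m_f = 161,410 − 119,000 = 42,410 kg; Δv = 292×9.8×ln(3.806) = 2861.6×1.3366 ≈ 3825 m/s.
Stage 3: m₀ = 25,410 kg, m_f = 25,410 − 17,700 = 7,710 kg; Δv = 415×9.8×ln(3.296) = 4067.0×1.1926 ≈ 4850 m/s.
Total Δv = 2888 + 3825 + 4850 = 11563 m/s.

Δv ≈ 11.6 km/s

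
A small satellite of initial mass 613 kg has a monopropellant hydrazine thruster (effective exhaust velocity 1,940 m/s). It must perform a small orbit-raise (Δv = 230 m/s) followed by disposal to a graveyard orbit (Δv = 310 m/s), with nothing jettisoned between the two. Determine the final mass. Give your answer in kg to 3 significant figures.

final mass ≈ 464 kg

After the first burn: m = 613 × exp(−230/1940.0) = 613 × 0.88820 = 544.467 kg.
After the second burn: m = 544.467 × exp(−310/1940.0) = 544.467 × 0.85232 = 464.06 kg.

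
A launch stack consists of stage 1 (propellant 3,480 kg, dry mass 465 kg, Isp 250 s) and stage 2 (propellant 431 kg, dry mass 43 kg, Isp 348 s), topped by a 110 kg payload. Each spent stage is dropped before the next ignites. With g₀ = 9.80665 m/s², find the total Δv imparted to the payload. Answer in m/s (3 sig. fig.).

Δv ≈ 8160 m/s

Ignition mass of stage 1 = 3,480+465 + 431+43 + 110 = 4,529 kg.
Stage 1: m₀ = 4,529 kg, m_f = 4,529 − 3,480 = 1,049 kg; Δv = 250×9.80665×ln(4.317) = 2451.7×1.4627 ≈ 3586 m/s.
Stage 2: m₀ = 584 kg, m_f = 584 − 431 = 153 kg; Δv = 348×9.80665×ln(3.817) = 3412.7×1.3395 ≈ 4571 m/s.
Total Δv = 3586 + 4571 = 8157 m/s.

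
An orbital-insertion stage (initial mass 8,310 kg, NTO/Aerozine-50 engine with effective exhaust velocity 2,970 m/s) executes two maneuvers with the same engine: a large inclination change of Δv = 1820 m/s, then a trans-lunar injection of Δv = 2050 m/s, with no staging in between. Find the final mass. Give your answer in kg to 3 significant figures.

After the first burn: m = 8310 × exp(−1820/2970.0) = 8310 × 0.54183 = 4,502.61 kg.
After the second burn: m = 4,502.61 × exp(−2050/2970.0) = 4,502.61 × 0.50146 = 2,257.88 kg.

final mass ≈ 2260 kg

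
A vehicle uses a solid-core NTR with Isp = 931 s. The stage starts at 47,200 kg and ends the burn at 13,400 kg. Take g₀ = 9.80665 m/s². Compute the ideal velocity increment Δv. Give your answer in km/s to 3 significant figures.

v_e = Isp · g₀ = 931 × 9.80665 = 9130.0 m/s.
By the Tsiolkovsky rocket equation, Δv = v_e · ln(m₀/m_f) = 9130.0 × ln(3.522) = 9130.0 × 1.2591 ≈ 11495.9 m/s.

Δv ≈ 11.5 km/s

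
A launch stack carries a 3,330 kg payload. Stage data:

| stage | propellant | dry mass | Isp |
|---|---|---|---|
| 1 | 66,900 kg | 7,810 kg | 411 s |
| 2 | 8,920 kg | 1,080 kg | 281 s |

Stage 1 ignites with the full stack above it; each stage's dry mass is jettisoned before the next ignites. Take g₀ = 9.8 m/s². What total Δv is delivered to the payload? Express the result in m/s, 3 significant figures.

Δv ≈ 8790 m/s

Ignition mass of stage 1 = 66,900+7,810 + 8,920+1,080 + 3,330 = 88,040 kg.
Stage 1: m₀ = 88,040 kg, m_f = 88,040 − 66,900 = 21,140 kg; Δv = 411×9.8×ln(4.165) = 4027.8×1.4266 ≈ 5746 m/s.
Stage 2: m₀ = 13,330 kg, m_f = 13,330 − 8,920 = 4,410 kg; Δv = 281×9.8×ln(3.023) = 2753.8×1.1061 ≈ 3046 m/s.
Total Δv = 5746 + 3046 = 8792 m/s.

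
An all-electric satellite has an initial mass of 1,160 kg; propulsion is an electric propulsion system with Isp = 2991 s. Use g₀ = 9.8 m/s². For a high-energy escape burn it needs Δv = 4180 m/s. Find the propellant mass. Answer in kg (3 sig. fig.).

propellant mass ≈ 154 kg

v_e = Isp · g₀ = 2991 × 9.8 = 29311.8 m/s.
From the ideal rocket equation, m₀/m_f = exp(Δv / v_e) = exp(4180 / 29311.8) = exp(0.1426) = 1.1533.
m_f = 1,160 / 1.1533 = 1,005.81 kg, so propellant = m₀ − m_f = 1,160 − 1,005.81 = 154.19 kg.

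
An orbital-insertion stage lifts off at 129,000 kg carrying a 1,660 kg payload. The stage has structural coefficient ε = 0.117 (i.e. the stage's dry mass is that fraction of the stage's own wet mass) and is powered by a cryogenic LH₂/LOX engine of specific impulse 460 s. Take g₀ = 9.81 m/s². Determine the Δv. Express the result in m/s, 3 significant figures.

Stage wet mass = m₀ − payload = 129,000 − 1,660 = 127,340 kg.
Stage dry mass = ε × stage wet mass = 0.117 × 127,340 = 14,898.8 kg.
Burnout mass m_f = stage dry + payload = 14,898.8 + 1,660 = 16,558.8 kg.
v_e = Isp · g₀ = 460 × 9.81 = 4512.6 m/s.
From the ideal rocket equation, Δv = v_e · ln(129,000/16,558.8) = 4512.6 × ln(7.79) = 4512.6 × 2.0529 ≈ 9264 m/s.

Δv ≈ 9260 m/s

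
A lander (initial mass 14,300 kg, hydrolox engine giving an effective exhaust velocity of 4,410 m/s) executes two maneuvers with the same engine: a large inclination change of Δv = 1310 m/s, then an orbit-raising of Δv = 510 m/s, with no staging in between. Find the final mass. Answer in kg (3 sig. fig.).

After the first burn: m = 14300 × exp(−1310/4410.0) = 14300 × 0.74301 = 10,625 kg.
After the second burn: m = 10,625 × exp(−510/4410.0) = 10,625 × 0.89079 = 9,464.64 kg.

final mass ≈ 9460 kg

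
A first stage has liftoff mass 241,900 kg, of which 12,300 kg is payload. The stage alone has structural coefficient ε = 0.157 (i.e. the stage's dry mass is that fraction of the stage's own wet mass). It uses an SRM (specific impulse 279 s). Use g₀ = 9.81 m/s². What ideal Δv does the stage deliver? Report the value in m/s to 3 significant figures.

Δv ≈ 4410 m/s

Stage wet mass = m₀ − payload = 241,900 − 12,300 = 229,600 kg.
Stage dry mass = ε × stage wet mass = 0.157 × 229,600 = 36,047.2 kg.
Burnout mass m_f = stage dry + payload = 36,047.2 + 12,300 = 48,347.2 kg.
v_e = Isp · g₀ = 279 × 9.81 = 2737.0 m/s.
Δv = v_e · ln(241,900/48,347.2) = 2737.0 × ln(5.003) = 2737.0 × 1.6101 ≈ 4407 m/s.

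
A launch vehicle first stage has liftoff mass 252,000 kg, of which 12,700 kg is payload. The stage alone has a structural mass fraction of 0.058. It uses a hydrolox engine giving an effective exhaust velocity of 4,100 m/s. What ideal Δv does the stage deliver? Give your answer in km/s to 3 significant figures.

Δv ≈ 9.22 km/s

Stage wet mass = m₀ − payload = 252,000 − 12,700 = 239,300 kg.
Stage dry mass = ε × stage wet mass = 0.058 × 239,300 = 13,879.4 kg.
Burnout mass m_f = stage dry + payload = 13,879.4 + 12,700 = 26,579.4 kg.
Rocket equation: Δv = v_e · ln(252,000/26,579.4) = 4100.0 × ln(9.481) = 4100.0 × 2.2493 ≈ 9222 m/s.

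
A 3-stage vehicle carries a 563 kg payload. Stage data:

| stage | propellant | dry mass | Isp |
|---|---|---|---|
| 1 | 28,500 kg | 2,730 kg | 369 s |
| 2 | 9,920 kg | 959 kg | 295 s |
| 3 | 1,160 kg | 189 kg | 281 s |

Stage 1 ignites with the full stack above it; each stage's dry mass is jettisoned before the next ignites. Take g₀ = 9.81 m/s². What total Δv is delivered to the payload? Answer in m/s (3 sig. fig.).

Δv ≈ 10700 m/s

Ignition mass of stage 1 = 28,500+2,730 + 9,920+959 + 1,160+189 + 563 = 44,021 kg.
Stage 1: m₀ = 44,021 kg, m_f = 44,021 − 28,500 = 15,521 kg; Δv = 369×9.81×ln(2.836) = 3619.9×1.0425 ≈ 3774 m/s.
Stage 2: m₀ = 12,791 kg, m_f = 12,791 − 9,920 = 2,871 kg; Δv = 295×9.81×ln(4.455) = 2894.0×1.4941 ≈ 4324 m/s.
Stage 3: m₀ = 1,912 kg, m_f = 1,912 − 1,160 = 752 kg; Δv = 281×9.81×ln(2.543) = 2756.6×0.9332 ≈ 2572 m/s.
Total Δv = 3774 + 4324 + 2572 = 10670 m/s.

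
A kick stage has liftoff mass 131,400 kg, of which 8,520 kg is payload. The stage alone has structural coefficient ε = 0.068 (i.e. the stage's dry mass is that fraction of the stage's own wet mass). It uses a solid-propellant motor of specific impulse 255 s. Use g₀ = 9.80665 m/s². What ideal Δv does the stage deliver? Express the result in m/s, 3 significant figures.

Stage wet mass = m₀ − payload = 131,400 − 8,520 = 122,880 kg.
Stage dry mass = ε × stage wet mass = 0.068 × 122,880 = 8,355.84 kg.
Burnout mass m_f = stage dry + payload = 8,355.84 + 8,520 = 16,875.84 kg.
v_e = Isp · g₀ = 255 × 9.80665 = 2500.7 m/s.
Δv = v_e · ln(131,400/16,875.84) = 2500.7 × ln(7.786) = 2500.7 × 2.0524 ≈ 5132 m/s.

Δv ≈ 5130 m/s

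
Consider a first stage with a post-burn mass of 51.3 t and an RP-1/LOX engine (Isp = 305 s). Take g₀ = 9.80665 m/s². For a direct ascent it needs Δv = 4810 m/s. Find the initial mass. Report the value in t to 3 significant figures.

v_e = Isp · g₀ = 305 × 9.80665 = 2991.0 m/s.
Rocket equation: m₀/m_f = exp(Δv / v_e) = exp(4810 / 2991.0) = exp(1.6081) = 4.9935.
m₀ = m_f × 4.9935 = 51.3 × 4.9935 = 256.167 t.

initial mass ≈ 256 t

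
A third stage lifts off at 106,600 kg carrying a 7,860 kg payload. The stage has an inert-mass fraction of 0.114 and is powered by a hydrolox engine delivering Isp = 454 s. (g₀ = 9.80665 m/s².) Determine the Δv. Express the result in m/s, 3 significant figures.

Stage wet mass = m₀ − payload = 106,600 − 7,860 = 98,740 kg.
Stage dry mass = ε × stage wet mass = 0.114 × 98,740 = 11,256.4 kg.
Burnout mass m_f = stage dry + payload = 11,256.4 + 7,860 = 19,116.4 kg.
v_e = Isp · g₀ = 454 × 9.80665 = 4452.2 m/s.
Δv = v_e · ln(106,600/19,116.4) = 4452.2 × ln(5.576) = 4452.2 × 1.7185 ≈ 7651 m/s.

Δv ≈ 7650 m/s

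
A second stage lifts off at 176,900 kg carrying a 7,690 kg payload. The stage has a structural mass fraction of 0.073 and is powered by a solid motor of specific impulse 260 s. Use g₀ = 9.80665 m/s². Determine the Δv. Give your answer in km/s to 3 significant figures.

Stage wet mass = m₀ − payload = 176,900 − 7,690 = 169,210 kg.
Stage dry mass = ε × stage wet mass = 0.073 × 169,210 = 12,352.3 kg.
Burnout mass m_f = stage dry + payload = 12,352.3 + 7,690 = 20,042.3 kg.
v_e = Isp · g₀ = 260 × 9.80665 = 2549.7 m/s.
Δv = v_e · ln(176,900/20,042.3) = 2549.7 × ln(8.826) = 2549.7 × 2.1777 ≈ 5553 m/s.

Δv ≈ 5.55 km/s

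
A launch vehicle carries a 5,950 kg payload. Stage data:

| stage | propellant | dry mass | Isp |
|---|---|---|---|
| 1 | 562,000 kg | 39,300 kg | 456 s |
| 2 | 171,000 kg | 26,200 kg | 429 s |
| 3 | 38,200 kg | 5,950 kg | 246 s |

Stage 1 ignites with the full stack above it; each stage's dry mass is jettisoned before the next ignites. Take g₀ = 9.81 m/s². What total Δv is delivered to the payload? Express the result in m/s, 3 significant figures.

Ignition mass of stage 1 = 562,000+39,300 + 171,000+26,200 + 38,200+5,950 + 5,950 = 848,600 kg.
Stage 1: m₀ = 848,600 kg, m_f = 848,600 − 562,000 = 286,600 kg; Δv = 456×9.81×ln(2.961) = 4473.4×1.0855 ≈ 4856 m/s.
Stage 2: m₀ = 247,300 kg, m_f = 247,300 − 171,000 = 76,300 kg; Δv = 429×9.81×ln(3.241) = 4208.5×1.1759 ≈ 4949 m/s.
Stage 3: m₀ = 50,100 kg, m_f = 50,100 − 38,200 = 11,900 kg; Δv = 246×9.81×ln(4.21) = 2413.3×1.4375 ≈ 3469 m/s.
Total Δv = 4856 + 4949 + 3469 = 13274 m/s.

Δv ≈ 13300 m/s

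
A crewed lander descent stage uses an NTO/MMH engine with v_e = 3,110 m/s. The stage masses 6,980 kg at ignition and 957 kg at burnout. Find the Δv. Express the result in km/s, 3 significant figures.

Δv ≈ 6.18 km/s

Δv = v_e · ln(m₀/m_f) = 3110.0 × ln(7.294) = 3110.0 × 1.9870 ≈ 6179.6 m/s.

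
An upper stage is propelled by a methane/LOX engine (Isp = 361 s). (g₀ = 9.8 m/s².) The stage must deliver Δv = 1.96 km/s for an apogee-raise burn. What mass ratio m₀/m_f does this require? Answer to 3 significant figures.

v_e = Isp · g₀ = 361 × 9.8 = 3537.8 m/s.
m₀/m_f = exp(Δv / v_e) = exp(1960 / 3537.8) = exp(0.5540) = 1.7402.

mass ratio ≈ 1.74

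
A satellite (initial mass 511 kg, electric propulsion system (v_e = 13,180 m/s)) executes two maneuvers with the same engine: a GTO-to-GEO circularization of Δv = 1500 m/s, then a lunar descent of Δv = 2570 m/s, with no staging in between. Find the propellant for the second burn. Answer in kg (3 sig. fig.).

propellant for the second burn ≈ 80.8 kg

After the first burn: m = 511 × exp(−1500/13180.0) = 511 × 0.89243 = 456.032 kg.
After the second burn: m = 456.032 × exp(−2570/13180.0) = 456.032 × 0.82284 = 375.241 kg.
Second-burn propellant = 456.032 − 375.241 = 80.791 kg.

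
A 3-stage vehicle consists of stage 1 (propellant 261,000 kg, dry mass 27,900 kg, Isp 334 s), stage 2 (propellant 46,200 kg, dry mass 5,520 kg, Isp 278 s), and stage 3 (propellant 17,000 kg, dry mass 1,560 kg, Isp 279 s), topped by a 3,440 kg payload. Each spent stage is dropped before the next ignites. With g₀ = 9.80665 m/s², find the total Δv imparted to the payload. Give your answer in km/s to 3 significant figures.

Δv ≈ 10.9 km/s

Ignition mass of stage 1 = 261,000+27,900 + 46,200+5,520 + 17,000+1,560 + 3,440 = 362,620 kg.
Stage 1: m₀ = 362,620 kg, m_f = 362,620 − 261,000 = 101,620 kg; Δv = 334×9.80665×ln(3.568) = 3275.4×1.2721 ≈ 4167 m/s.
Stage 2: m₀ = 73,720 kg, m_f = 73,720 − 46,200 = 27,520 kg; Δv = 278×9.80665×ln(2.679) = 2726.2×0.9854 ≈ 2686 m/s.
Stage 3: m₀ = 22,000 kg, m_f = 22,000 − 17,000 = 5,000 kg; Δv = 279×9.80665×ln(4.4) = 2736.1×1.4816 ≈ 4054 m/s.
Total Δv = 4167 + 2686 + 4054 = 10907 m/s.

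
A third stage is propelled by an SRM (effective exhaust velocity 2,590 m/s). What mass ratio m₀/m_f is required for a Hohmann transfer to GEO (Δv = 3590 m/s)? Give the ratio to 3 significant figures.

mass ratio ≈ 4.00

Using Δv = v_e ln(m₀/m_f): m₀/m_f = exp(Δv / v_e) = exp(3590 / 2590.0) = exp(1.3861) = 3.9992.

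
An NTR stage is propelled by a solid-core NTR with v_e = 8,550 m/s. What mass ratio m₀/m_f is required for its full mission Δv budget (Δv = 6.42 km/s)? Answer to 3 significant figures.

mass ratio ≈ 2.12

Using Δv = v_e ln(m₀/m_f): m₀/m_f = exp(Δv / v_e) = exp(6420 / 8550.0) = exp(0.7509) = 2.1189.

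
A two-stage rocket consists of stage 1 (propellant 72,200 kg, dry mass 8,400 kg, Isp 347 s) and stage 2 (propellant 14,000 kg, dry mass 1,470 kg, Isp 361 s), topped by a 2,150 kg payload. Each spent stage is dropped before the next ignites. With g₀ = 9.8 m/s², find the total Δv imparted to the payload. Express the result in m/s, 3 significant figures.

Δv ≈ 10100 m/s

Ignition mass of stage 1 = 72,200+8,400 + 14,000+1,470 + 2,150 = 98,220 kg.
Stage 1: m₀ = 98,220 kg, m_f = 98,220 − 72,200 = 26,020 kg; Δv = 347×9.8×ln(3.775) = 3400.6×1.3283 ≈ 4517 m/s.
Stage 2: m₀ = 17,620 kg, m_f = 17,620 − 14,000 = 3,620 kg; Δv = 361×9.8×ln(4.867) = 3537.8×1.5826 ≈ 5599 m/s.
Total Δv = 4517 + 5599 = 10116 m/s.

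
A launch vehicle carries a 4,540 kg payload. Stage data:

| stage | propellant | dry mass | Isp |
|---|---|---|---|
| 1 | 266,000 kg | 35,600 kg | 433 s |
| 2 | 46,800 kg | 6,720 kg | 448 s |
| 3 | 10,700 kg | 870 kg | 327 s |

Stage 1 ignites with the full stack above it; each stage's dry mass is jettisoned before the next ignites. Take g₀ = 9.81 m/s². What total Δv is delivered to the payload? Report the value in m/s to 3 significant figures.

Ignition mass of stage 1 = 266,000+35,600 + 46,800+6,720 + 10,700+870 + 4,540 = 371,230 kg.
Stage 1: m₀ = 371,230 kg, m_f = 371,230 − 266,000 = 105,230 kg; Δv = 433×9.81×ln(3.528) = 4247.7×1.2607 ≈ 5355 m/s.
Stage 2: m₀ = 69,630 kg, m_f = 69,630 − 46,800 = 22,830 kg; Δv = 448×9.81×ln(3.05) = 4394.9×1.1151 ≈ 4901 m/s.
Stage 3: m₀ = 16,110 kg, m_f = 16,110 − 10,700 = 5,410 kg; Δv = 327×9.81×ln(2.978) = 3207.9×1.0912 ≈ 3500 m/s.
Total Δv = 5355 + 4901 + 3500 = 13756 m/s.

Δv ≈ 13800 m/s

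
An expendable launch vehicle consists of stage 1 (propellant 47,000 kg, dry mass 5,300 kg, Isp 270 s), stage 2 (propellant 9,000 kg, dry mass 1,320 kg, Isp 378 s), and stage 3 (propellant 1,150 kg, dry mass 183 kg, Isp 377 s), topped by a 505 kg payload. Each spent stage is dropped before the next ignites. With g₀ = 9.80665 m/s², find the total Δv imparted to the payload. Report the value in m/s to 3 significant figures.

Δv ≈ 12100 m/s

Ignition mass of stage 1 = 47,000+5,300 + 9,000+1,320 + 1,150+183 + 505 = 64,458 kg.
Stage 1: m₀ = 64,458 kg, m_f = 64,458 − 47,000 = 17,458 kg; Δv = 270×9.80665×ln(3.692) = 2647.8×1.3062 ≈ 3459 m/s.
Stage 2: m₀ = 12,158 kg, m_f = 12,158 − 9,000 = 3,158 kg; Δv = 378×9.80665×ln(3.85) = 3706.9×1.3480 ≈ 4997 m/s.
Stage 3: m₀ = 1,838 kg, m_f = 1,838 − 1,150 = 688 kg; Δv = 377×9.80665×ln(2.672) = 3697.1×0.9826 ≈ 3633 m/s.
Total Δv = 3459 + 4997 + 3633 = 12089 m/s.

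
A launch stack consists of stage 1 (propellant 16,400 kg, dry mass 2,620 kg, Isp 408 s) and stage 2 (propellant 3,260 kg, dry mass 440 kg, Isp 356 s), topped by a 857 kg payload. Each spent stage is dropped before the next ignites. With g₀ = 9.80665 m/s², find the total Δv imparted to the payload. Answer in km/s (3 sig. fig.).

Δv ≈ 9.15 km/s

Ignition mass of stage 1 = 16,400+2,620 + 3,260+440 + 857 = 23,577 kg.
Stage 1: m₀ = 23,577 kg, m_f = 23,577 − 16,400 = 7,177 kg; Δv = 408×9.80665×ln(3.285) = 4001.1×1.1894 ≈ 4759 m/s.
Stage 2: m₀ = 4,557 kg, m_f = 4,557 − 3,260 = 1,297 kg; Δv = 356×9.80665×ln(3.513) = 3491.2×1.2566 ≈ 4387 m/s.
Total Δv = 4759 + 4387 = 9146 m/s.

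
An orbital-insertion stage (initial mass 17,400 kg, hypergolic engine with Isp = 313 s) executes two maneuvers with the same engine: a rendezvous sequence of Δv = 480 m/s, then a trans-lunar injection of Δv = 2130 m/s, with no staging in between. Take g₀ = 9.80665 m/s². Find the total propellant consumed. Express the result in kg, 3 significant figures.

v_e = Isp · g₀ = 313 × 9.80665 = 3069.5 m/s.
After the first burn: m = 17400 × exp(−480/3069.5) = 17400 × 0.85524 = 14,881.2 kg.
After the second burn: m = 14,881.2 × exp(−2130/3069.5) = 14,881.2 × 0.49961 = 7,434.8 kg.
Total propellant = m₀ − m_final = 17400 − 7,434.8 = 9,965.2 kg.

total propellant consumed ≈ 9970 kg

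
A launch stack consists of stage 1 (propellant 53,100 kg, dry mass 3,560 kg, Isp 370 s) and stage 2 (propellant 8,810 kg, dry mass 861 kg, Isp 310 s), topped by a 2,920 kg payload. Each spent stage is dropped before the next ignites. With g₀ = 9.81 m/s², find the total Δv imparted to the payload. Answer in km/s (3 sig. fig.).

Δv ≈ 8.94 km/s

Ignition mass of stage 1 = 53,100+3,560 + 8,810+861 + 2,920 = 69,251 kg.
Stage 1: m₀ = 69,251 kg, m_f = 69,251 − 53,100 = 16,151 kg; Δv = 370×9.81×ln(4.288) = 3629.7×1.4558 ≈ 5284 m/s.
Stage 2: m₀ = 12,591 kg, m_f = 12,591 − 8,810 = 3,781 kg; Δv = 310×9.81×ln(3.33) = 3041.1×1.2030 ≈ 3658 m/s.
Total Δv = 5284 + 3658 = 8942 m/s.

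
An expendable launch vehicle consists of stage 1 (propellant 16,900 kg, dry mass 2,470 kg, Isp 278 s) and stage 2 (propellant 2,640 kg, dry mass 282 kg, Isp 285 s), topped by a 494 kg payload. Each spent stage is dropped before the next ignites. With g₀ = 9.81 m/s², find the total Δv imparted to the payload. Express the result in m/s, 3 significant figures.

Ignition mass of stage 1 = 16,900+2,470 + 2,640+282 + 494 = 22,786 kg.
Stage 1: m₀ = 22,786 kg, m_f = 22,786 − 16,900 = 5,886 kg; Δv = 278×9.81×ln(3.871) = 2727.2×1.3536 ≈ 3691 m/s.
Stage 2: m₀ = 3,416 kg, m_f = 3,416 − 2,640 = 776 kg; Δv = 285×9.81×ln(4.402) = 2795.9×1.4821 ≈ 4144 m/s.
Total Δv = 3691 + 4144 = 7835 m/s.

Δv ≈ 7840 m/s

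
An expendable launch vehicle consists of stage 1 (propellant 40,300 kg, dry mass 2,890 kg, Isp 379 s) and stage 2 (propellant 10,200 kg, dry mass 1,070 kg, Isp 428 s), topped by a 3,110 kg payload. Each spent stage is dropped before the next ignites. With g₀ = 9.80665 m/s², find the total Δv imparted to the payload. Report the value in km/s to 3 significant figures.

Ignition mass of stage 1 = 40,300+2,890 + 10,200+1,070 + 3,110 = 57,570 kg.
Stage 1: m₀ = 57,570 kg, m_f = 57,570 − 40,300 = 17,270 kg; Δv = 379×9.80665×ln(3.334) = 3716.7×1.2040 ≈ 4475 m/s.
Stage 2: m₀ = 14,380 kg, m_f = 14,380 − 10,200 = 4,180 kg; Δv = 428×9.80665×ln(3.44) = 4197.2×1.2355 ≈ 5186 m/s.
Total Δv = 4475 + 5186 = 9661 m/s.

Δv ≈ 9.66 km/s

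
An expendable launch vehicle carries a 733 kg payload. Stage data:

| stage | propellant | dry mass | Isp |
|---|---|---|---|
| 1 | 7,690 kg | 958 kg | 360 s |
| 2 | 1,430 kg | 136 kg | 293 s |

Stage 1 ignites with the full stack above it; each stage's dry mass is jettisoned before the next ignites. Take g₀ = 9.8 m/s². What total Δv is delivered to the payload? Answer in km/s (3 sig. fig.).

Δv ≈ 7.07 km/s

Ignition mass of stage 1 = 7,690+958 + 1,430+136 + 733 = 10,947 kg.
Stage 1: m₀ = 10,947 kg, m_f = 10,947 − 7,690 = 3,257 kg; Δv = 360×9.8×ln(3.361) = 3528.0×1.2123 ≈ 4277 m/s.
Stage 2: m₀ = 2,299 kg, m_f = 2,299 − 1,430 = 869 kg; Δv = 293×9.8×ln(2.646) = 2871.4×0.9729 ≈ 2794 m/s.
Total Δv = 4277 + 2794 = 7071 m/s.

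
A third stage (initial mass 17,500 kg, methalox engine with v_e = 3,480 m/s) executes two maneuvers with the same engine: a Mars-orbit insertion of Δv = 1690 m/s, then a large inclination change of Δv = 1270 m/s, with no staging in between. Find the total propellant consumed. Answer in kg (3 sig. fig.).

After the first burn: m = 17500 × exp(−1690/3480.0) = 17500 × 0.61531 = 10,767.9 kg.
After the second burn: m = 10,767.9 × exp(−1270/3480.0) = 10,767.9 × 0.69424 = 7,475.51 kg.
Total propellant = m₀ − m_final = 17500 − 7,475.51 = 10,024.49 kg.

total propellant consumed ≈ 10000 kg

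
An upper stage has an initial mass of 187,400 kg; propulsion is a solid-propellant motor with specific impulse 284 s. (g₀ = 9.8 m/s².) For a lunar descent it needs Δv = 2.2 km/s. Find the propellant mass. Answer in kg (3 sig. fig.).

propellant mass ≈ 102000 kg

v_e = Isp · g₀ = 284 × 9.8 = 2783.2 m/s.
By the Tsiolkovsky rocket equation, m₀/m_f = exp(Δv / v_e) = exp(2200 / 2783.2) = exp(0.7905) = 2.2044.
m_f = 187,400 / 2.2044 = 85,011.8 kg, so propellant = m₀ − m_f = 187,400 − 85,011.8 = 102,388.2 kg.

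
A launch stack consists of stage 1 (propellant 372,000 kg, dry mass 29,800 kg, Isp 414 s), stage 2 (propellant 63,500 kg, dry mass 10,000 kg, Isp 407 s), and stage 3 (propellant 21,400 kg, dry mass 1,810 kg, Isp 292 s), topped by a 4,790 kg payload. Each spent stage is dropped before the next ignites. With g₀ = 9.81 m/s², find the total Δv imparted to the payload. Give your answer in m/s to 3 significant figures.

Δv ≈ 13500 m/s

Ignition mass of stage 1 = 372,000+29,800 + 63,500+10,000 + 21,400+1,810 + 4,790 = 503,300 kg.
Stage 1: m₀ = 503,300 kg, m_f = 503,300 − 372,000 = 131,300 kg; Δv = 414×9.81×ln(3.833) = 4061.3×1.3437 ≈ 5457 m/s.
Stage 2: m₀ = 101,500 kg, m_f = 101,500 − 63,500 = 38,000 kg; Δv = 407×9.81×ln(2.671) = 3992.7×0.9825 ≈ 3923 m/s.
Stage 3: m₀ = 28,000 kg, m_f = 28,000 − 21,400 = 6,600 kg; Δv = 292×9.81×ln(4.242) = 2864.5×1.4451 ≈ 4140 m/s.
Total Δv = 5457 + 3923 + 4140 = 13520 m/s.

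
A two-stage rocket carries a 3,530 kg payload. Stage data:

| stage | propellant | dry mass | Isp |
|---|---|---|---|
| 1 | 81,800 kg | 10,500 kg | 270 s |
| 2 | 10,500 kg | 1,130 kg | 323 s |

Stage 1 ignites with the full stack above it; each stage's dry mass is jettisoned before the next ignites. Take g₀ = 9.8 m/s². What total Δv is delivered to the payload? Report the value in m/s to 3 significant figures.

Ignition mass of stage 1 = 81,800+10,500 + 10,500+1,130 + 3,530 = 107,460 kg.
Stage 1: m₀ = 107,460 kg, m_f = 107,460 − 81,800 = 25,660 kg; Δv = 270×9.8×ln(4.188) = 2646.0×1.4322 ≈ 3790 m/s.
Stage 2: m₀ = 15,160 kg, m_f = 15,160 − 10,500 = 4,660 kg; Δv = 323×9.8×ln(3.253) = 3165.4×1.1796 ≈ 3734 m/s.
Total Δv = 3790 + 3734 = 7524 m/s.

Δv ≈ 7520 m/s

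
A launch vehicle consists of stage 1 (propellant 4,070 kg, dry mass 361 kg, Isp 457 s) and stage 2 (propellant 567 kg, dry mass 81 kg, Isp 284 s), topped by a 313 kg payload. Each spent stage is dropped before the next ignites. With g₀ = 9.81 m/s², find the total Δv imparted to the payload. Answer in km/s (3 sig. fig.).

Δv ≈ 8.79 km/s

Ignition mass of stage 1 = 4,070+361 + 567+81 + 313 = 5,392 kg.
Stage 1: m₀ = 5,392 kg, m_f = 5,392 − 4,070 = 1,322 kg; Δv = 457×9.81×ln(4.079) = 4483.2×1.4058 ≈ 6302 m/s.
Stage 2: m₀ = 961 kg, m_f = 961 − 567 = 394 kg; Δv = 284×9.81×ln(2.439) = 2786.0×0.8916 ≈ 2484 m/s.
Total Δv = 6302 + 2484 = 8786 m/s.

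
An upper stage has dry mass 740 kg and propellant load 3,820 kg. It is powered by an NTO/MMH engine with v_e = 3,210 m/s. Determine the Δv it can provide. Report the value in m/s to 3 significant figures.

m₀ = m_dry + m_prop = 740 + 3,820 = 4,560 kg.
Using Δv = v_e ln(m₀/m_f): Δv = v_e · ln(m₀/m_f) = 3210.0 × ln(6.162) = 3210.0 × 1.8184 ≈ 5837.2 m/s.

Δv ≈ 5840 m/s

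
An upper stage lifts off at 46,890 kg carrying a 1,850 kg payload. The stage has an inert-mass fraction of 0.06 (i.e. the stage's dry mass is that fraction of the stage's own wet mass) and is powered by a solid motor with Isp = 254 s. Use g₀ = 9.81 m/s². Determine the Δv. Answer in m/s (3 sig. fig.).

Stage wet mass = m₀ − payload = 46,890 − 1,850 = 45,040 kg.
Stage dry mass = ε × stage wet mass = 0.06 × 45,040 = 2,702.4 kg.
Burnout mass m_f = stage dry + payload = 2,702.4 + 1,850 = 4,552.4 kg.
v_e = Isp · g₀ = 254 × 9.81 = 2491.7 m/s.
Δv = v_e · ln(46,890/4,552.4) = 2491.7 × ln(10.3) = 2491.7 × 2.3321 ≈ 5811 m/s.

Δv ≈ 5810 m/s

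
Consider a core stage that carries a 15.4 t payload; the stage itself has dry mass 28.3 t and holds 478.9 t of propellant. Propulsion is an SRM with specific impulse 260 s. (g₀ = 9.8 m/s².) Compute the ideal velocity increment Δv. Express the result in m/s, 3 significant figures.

v_e = Isp · g₀ = 260 × 9.8 = 2548.0 m/s.
m₀ = payload + dry + propellant = 15.4 + 28.3 + 478.9 = 522.6 t.
m_f = payload + dry = 15.4 + 28.3 = 43.7 t.
Using Δv = v_e ln(m₀/m_f): Δv = v_e · ln(m₀/m_f) = 2548.0 × ln(11.96) = 2548.0 × 2.4815 ≈ 6322.8 m/s.

Δv ≈ 6320 m/s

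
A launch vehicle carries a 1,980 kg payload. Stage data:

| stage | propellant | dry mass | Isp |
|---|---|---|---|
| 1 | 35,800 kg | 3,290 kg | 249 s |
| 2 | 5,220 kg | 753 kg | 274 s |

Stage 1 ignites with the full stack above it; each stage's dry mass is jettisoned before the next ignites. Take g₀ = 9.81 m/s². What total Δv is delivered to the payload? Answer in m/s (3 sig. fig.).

Δv ≈ 6370 m/s

Ignition mass of stage 1 = 35,800+3,290 + 5,220+753 + 1,980 = 47,043 kg.
Stage 1: m₀ = 47,043 kg, m_f = 47,043 − 35,800 = 11,243 kg; Δv = 249×9.81×ln(4.184) = 2442.7×1.4313 ≈ 3496 m/s.
Stage 2: m₀ = 7,953 kg, m_f = 7,953 − 5,220 = 2,733 kg; Δv = 274×9.81×ln(2.91) = 2687.9×1.0681 ≈ 2871 m/s.
Total Δv = 3496 + 2871 = 6367 m/s.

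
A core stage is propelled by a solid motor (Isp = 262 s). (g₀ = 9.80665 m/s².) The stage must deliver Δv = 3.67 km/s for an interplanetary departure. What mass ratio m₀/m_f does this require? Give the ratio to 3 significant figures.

mass ratio ≈ 4.17

v_e = Isp · g₀ = 262 × 9.80665 = 2569.3 m/s.
Using Δv = v_e ln(m₀/m_f): m₀/m_f = exp(Δv / v_e) = exp(3670 / 2569.3) = exp(1.4284) = 4.1719.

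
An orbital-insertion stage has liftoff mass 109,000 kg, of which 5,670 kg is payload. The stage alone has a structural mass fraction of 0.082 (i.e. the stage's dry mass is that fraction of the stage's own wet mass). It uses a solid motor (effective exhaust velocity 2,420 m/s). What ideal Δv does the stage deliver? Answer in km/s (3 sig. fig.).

Stage wet mass = m₀ − payload = 109,000 − 5,670 = 103,330 kg.
Stage dry mass = ε × stage wet mass = 0.082 × 103,330 = 8,473.06 kg.
Burnout mass m_f = stage dry + payload = 8,473.06 + 5,670 = 14,143.06 kg.
Δv = v_e · ln(109,000/14,143.06) = 2420.0 × ln(7.707) = 2420.0 × 2.0421 ≈ 4942 m/s.

Δv ≈ 4.94 km/s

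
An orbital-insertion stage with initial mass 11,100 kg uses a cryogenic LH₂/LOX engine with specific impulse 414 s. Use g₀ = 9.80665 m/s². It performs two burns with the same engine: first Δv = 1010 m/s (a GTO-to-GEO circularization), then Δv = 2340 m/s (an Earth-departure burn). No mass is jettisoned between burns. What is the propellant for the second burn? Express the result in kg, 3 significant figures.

v_e = Isp · g₀ = 414 × 9.80665 = 4060.0 m/s.
After the first burn: m = 11100 × exp(−1010/4060.0) = 11100 × 0.77976 = 8,655.34 kg.
After the second burn: m = 8,655.34 × exp(−2340/4060.0) = 8,655.34 × 0.56194 = 4,863.78 kg.
Second-burn propellant = 8,655.34 − 4,863.78 = 3,791.56 kg.

propellant for the second burn ≈ 3790 kg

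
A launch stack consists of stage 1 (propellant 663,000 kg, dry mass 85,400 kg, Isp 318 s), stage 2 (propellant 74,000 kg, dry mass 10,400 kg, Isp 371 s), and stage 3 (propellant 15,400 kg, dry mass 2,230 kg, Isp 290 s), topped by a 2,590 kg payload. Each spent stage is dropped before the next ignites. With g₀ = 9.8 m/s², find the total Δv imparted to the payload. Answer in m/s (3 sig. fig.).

Δv ≈ 13200 m/s

Ignition mass of stage 1 = 663,000+85,400 + 74,000+10,400 + 15,400+2,230 + 2,590 = 853,020 kg.
Stage 1: m₀ = 853,020 kg, m_f = 853,020 − 663,000 = 190,020 kg; Δv = 318×9.8×ln(4.489) = 3116.4×1.5017 ≈ 4680 m/s.
Stage 2: m₀ = 104,620 kg, m_f = 104,620 − 74,000 = 30,620 kg; Δv = 371×9.8×ln(3.417) = 3635.8×1.2287 ≈ 4467 m/s.
Stage 3: m₀ = 20,220 kg, m_f = 20,220 − 15,400 = 4,820 kg; Δv = 290×9.8×ln(4.195) = 2842.0×1.4339 ≈ 4075 m/s.
Total Δv = 4680 + 4467 + 4075 = 13222 m/s.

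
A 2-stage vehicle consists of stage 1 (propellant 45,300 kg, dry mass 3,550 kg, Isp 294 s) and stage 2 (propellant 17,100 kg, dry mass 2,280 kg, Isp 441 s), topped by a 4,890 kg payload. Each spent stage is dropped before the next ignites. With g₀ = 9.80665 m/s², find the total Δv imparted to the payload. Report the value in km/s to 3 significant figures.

Δv ≈ 8.06 km/s

Ignition mass of stage 1 = 45,300+3,550 + 17,100+2,280 + 4,890 = 73,120 kg.
Stage 1: m₀ = 73,120 kg, m_f = 73,120 − 45,300 = 27,820 kg; Δv = 294×9.80665×ln(2.628) = 2883.2×0.9663 ≈ 2786 m/s.
Stage 2: m₀ = 24,270 kg, m_f = 24,270 − 17,100 = 7,170 kg; Δv = 441×9.80665×ln(3.385) = 4324.7×1.2193 ≈ 5273 m/s.
Total Δv = 2786 + 5273 = 8059 m/s.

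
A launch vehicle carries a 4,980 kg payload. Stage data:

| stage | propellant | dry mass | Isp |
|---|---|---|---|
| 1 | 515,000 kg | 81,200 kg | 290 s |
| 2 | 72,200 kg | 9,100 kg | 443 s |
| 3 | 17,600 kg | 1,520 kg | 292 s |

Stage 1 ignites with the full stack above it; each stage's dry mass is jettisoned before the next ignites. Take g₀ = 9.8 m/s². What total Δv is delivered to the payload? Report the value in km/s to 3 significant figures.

Δv ≈ 12.5 km/s

Ignition mass of stage 1 = 515,000+81,200 + 72,200+9,100 + 17,600+1,520 + 4,980 = 701,600 kg.
Stage 1: m₀ = 701,600 kg, m_f = 701,600 − 515,000 = 186,600 kg; Δv = 290×9.8×ln(3.76) = 2842.0×1.3244 ≈ 3764 m/s.
Stage 2: m₀ = 105,400 kg, m_f = 105,400 − 72,200 = 33,200 kg; Δv = 443×9.8×ln(3.175) = 4341.4×1.1552 ≈ 5015 m/s.
Stage 3: m₀ = 24,100 kg, m_f = 24,100 − 17,600 = 6,500 kg; Δv = 292×9.8×ln(3.708) = 2861.6×1.3104 ≈ 3750 m/s.
Total Δv = 3764 + 5015 + 3750 = 12529 m/s.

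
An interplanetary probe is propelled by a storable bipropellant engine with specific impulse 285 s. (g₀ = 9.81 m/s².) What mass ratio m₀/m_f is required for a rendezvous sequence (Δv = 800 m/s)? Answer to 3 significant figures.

mass ratio ≈ 1.33

v_e = Isp · g₀ = 285 × 9.81 = 2795.9 m/s.
Rocket equation: m₀/m_f = exp(Δv / v_e) = exp(800 / 2795.9) = exp(0.2861) = 1.3313.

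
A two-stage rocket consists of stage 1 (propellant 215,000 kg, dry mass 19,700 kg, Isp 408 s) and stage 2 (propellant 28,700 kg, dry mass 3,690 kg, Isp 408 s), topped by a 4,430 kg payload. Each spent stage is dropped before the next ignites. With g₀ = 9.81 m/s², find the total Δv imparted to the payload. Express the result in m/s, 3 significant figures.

Ignition mass of stage 1 = 215,000+19,700 + 28,700+3,690 + 4,430 = 271,520 kg.
Stage 1: m₀ = 271,520 kg, m_f = 271,520 − 215,000 = 56,520 kg; Δv = 408×9.81×ln(4.804) = 4002.5×1.5694 ≈ 6282 m/s.
Stage 2: m₀ = 36,820 kg, m_f = 36,820 − 28,700 = 8,120 kg; Δv = 408×9.81×ln(4.534) = 4002.5×1.5117 ≈ 6051 m/s.
Total Δv = 6282 + 6051 = 12333 m/s.

Δv ≈ 12300 m/s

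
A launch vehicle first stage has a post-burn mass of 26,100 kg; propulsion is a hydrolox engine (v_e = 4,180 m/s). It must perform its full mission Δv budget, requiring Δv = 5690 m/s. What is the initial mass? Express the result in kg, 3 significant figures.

m₀/m_f = exp(Δv / v_e) = exp(5690 / 4180.0) = exp(1.3612) = 3.9010.
m₀ = m_f × 3.9010 = 26,100 × 3.9010 = 101,816 kg.

initial mass ≈ 102000 kg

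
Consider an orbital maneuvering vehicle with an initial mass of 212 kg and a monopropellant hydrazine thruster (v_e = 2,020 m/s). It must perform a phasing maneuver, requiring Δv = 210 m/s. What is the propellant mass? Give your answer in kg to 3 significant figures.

m₀/m_f = exp(Δv / v_e) = exp(210 / 2020.0) = exp(0.1040) = 1.1096.
m_f = 212 / 1.1096 = 191.06 kg, so propellant = m₀ − m_f = 212 − 191.06 = 20.94 kg.

propellant mass ≈ 20.9 kg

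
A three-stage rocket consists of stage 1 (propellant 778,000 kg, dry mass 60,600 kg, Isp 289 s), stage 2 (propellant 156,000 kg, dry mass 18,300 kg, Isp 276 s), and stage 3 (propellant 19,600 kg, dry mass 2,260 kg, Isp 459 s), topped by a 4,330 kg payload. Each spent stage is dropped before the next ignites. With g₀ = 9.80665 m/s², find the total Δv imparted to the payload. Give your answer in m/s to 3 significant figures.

Ignition mass of stage 1 = 778,000+60,600 + 156,000+18,300 + 19,600+2,260 + 4,330 = 1,039,090 kg.
Stage 1: m₀ = 1,039,090 kg, m_f = 1,039,090 − 778,000 = 261,090 kg; Δv = 289×9.80665×ln(3.98) = 2834.1×1.3812 ≈ 3915 m/s.
Stage 2: m₀ = 200,490 kg, m_f = 200,490 − 156,000 = 44,490 kg; Δv = 276×9.80665×ln(4.506) = 2706.6×1.5055 ≈ 4075 m/s.
Stage 3: m₀ = 26,190 kg, m_f = 26,190 − 19,600 = 6,590 kg; Δv = 459×9.80665×ln(3.974) = 4501.3×1.3798 ≈ 6211 m/s.
Total Δv = 3915 + 4075 + 6211 = 14201 m/s.

Δv ≈ 14200 m/s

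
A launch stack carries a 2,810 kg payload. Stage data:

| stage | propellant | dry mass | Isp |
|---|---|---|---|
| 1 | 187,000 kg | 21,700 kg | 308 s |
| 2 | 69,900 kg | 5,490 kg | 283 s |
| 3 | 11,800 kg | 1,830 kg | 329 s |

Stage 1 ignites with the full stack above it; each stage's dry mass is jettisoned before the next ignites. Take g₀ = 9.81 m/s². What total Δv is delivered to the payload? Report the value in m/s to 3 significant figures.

Δv ≈ 11000 m/s

Ignition mass of stage 1 = 187,000+21,700 + 69,900+5,490 + 11,800+1,830 + 2,810 = 300,530 kg.
Stage 1: m₀ = 300,530 kg, m_f = 300,530 − 187,000 = 113,530 kg; Δv = 308×9.81×ln(2.647) = 3021.5×0.9735 ≈ 2941 m/s.
Stage 2: m₀ = 91,830 kg, m_f = 91,830 − 69,900 = 21,930 kg; Δv = 283×9.81×ln(4.187) = 2776.2×1.4321 ≈ 3976 m/s.
Stage 3: m₀ = 16,440 kg, m_f = 16,440 − 11,800 = 4,640 kg; Δv = 329×9.81×ln(3.543) = 3227.5×1.2650 ≈ 4083 m/s.
Total Δv = 2941 + 3976 + 4083 = 11000 m/s.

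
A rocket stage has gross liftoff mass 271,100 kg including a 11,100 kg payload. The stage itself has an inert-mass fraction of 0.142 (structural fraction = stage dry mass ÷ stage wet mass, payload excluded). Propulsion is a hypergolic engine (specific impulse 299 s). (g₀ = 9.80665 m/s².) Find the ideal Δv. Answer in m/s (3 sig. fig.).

Δv ≈ 5080 m/s

Stage wet mass = m₀ − payload = 271,100 − 11,100 = 260,000 kg.
Stage dry mass = ε × stage wet mass = 0.142 × 260,000 = 36,920 kg.
Burnout mass m_f = stage dry + payload = 36,920 + 11,100 = 48,020 kg.
v_e = Isp · g₀ = 299 × 9.80665 = 2932.2 m/s.
From the ideal rocket equation, Δv = v_e · ln(271,100/48,020) = 2932.2 × ln(5.646) = 2932.2 × 1.7309 ≈ 5075 m/s.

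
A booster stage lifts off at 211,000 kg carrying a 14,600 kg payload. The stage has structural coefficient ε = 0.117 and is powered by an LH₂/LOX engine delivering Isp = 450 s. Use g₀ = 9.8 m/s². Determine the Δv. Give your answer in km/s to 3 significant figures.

Stage wet mass = m₀ − payload = 211,000 − 14,600 = 196,400 kg.
Stage dry mass = ε × stage wet mass = 0.117 × 196,400 = 22,978.8 kg.
Burnout mass m_f = stage dry + payload = 22,978.8 + 14,600 = 37,578.8 kg.
v_e = Isp · g₀ = 450 × 9.8 = 4410.0 m/s.
Δv = v_e · ln(211,000/37,578.8) = 4410.0 × ln(5.615) = 4410.0 × 1.7254 ≈ 7609 m/s.

Δv ≈ 7.61 km/s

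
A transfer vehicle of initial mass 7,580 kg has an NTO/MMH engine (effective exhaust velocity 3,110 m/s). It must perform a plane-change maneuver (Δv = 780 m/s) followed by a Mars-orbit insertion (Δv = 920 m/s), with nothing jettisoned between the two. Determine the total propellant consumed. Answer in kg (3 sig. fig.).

total propellant consumed ≈ 3190 kg

After the first burn: m = 7580 × exp(−780/3110.0) = 7580 × 0.77817 = 5,898.53 kg.
After the second burn: m = 5,898.53 × exp(−920/3110.0) = 5,898.53 × 0.74392 = 4,388.03 kg.
Total propellant = m₀ − m_final = 7580 − 4,388.03 = 3,191.97 kg.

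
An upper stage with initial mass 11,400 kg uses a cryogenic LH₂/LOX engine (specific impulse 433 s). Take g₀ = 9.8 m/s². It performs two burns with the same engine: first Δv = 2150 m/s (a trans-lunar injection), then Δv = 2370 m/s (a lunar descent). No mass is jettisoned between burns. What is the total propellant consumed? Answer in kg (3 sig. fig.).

v_e = Isp · g₀ = 433 × 9.8 = 4243.4 m/s.
After the first burn: m = 11400 × exp(−2150/4243.4) = 11400 × 0.60250 = 6,868.5 kg.
After the second burn: m = 6,868.5 × exp(−2370/4243.4) = 6,868.5 × 0.57206 = 3,929.19 kg.
Total propellant = m₀ − m_final = 11400 − 3,929.19 = 7,470.81 kg.

total propellant consumed ≈ 7470 kg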